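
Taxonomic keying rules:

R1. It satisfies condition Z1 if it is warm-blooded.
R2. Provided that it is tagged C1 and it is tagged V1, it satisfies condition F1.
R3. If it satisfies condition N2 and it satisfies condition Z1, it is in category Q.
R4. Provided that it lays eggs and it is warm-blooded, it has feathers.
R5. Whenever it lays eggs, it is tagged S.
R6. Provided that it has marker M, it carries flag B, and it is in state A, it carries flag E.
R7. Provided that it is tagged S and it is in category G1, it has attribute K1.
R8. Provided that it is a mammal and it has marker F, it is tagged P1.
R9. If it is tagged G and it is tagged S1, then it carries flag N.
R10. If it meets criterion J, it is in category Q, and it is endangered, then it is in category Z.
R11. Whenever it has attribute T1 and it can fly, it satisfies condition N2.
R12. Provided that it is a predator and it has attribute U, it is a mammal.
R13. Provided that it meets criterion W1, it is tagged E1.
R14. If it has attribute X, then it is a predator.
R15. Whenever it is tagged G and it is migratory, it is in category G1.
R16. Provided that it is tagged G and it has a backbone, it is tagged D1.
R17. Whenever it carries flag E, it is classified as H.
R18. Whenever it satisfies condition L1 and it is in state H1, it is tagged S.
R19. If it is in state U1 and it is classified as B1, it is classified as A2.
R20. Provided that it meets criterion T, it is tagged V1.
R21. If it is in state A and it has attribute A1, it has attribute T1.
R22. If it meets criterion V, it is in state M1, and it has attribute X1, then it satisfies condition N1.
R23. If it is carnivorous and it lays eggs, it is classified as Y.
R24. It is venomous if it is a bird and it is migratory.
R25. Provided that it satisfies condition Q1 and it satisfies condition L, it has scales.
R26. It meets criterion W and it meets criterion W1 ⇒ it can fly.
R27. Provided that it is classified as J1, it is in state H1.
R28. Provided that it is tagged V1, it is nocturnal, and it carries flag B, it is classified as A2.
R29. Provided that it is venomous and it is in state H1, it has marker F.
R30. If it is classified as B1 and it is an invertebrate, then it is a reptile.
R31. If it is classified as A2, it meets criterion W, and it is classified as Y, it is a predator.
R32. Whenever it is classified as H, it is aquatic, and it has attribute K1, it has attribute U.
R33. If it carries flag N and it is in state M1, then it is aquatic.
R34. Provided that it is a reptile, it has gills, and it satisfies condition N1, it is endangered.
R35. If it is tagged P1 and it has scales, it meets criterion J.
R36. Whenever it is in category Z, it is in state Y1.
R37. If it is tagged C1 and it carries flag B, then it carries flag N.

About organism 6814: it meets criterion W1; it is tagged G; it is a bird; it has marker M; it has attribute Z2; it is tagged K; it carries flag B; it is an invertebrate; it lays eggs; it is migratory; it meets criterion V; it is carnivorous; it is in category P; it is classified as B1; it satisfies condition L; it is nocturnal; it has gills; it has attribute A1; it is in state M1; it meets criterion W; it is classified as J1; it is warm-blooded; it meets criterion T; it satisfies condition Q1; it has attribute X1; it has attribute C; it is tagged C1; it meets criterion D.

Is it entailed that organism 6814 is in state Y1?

Forward chaining from the given facts derives: satisfies condition Z1, has feathers, is tagged S, is tagged E1, is in category G1, is tagged V1, satisfies condition N1, is classified as Y, is venomous, has scales, can fly, is in state H1, is classified as A2, has marker F, is a reptile, is a predator, is endangered, carries flag N, satisfies condition F1, has attribute K1, is aquatic.
The only rule concluding "it is in state Y1" is R36, which needs "it is in category Z"; that is never established.

No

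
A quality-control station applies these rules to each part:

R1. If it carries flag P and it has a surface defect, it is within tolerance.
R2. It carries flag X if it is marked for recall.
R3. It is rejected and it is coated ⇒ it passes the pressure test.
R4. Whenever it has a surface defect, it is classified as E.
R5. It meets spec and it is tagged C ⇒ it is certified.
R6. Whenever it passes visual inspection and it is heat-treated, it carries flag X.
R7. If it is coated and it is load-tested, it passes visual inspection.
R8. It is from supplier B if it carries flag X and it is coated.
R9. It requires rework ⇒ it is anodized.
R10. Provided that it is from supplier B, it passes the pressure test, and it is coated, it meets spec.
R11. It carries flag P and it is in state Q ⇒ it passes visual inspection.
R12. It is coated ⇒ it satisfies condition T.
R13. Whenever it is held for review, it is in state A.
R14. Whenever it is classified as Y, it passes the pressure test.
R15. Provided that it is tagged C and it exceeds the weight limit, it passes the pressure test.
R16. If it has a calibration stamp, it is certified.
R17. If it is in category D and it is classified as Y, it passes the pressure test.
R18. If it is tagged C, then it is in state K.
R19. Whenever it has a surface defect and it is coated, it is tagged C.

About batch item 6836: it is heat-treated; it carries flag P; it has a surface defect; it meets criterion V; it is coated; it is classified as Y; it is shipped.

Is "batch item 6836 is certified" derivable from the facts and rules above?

No

Forward chaining from the given facts derives: is within tolerance, is classified as E, satisfies condition T, passes the pressure test, is tagged C, is in state K.
Rules concluding "it is certified": R5 needs "it meets spec"; R16 needs "it has a calibration stamp" — none of these are established.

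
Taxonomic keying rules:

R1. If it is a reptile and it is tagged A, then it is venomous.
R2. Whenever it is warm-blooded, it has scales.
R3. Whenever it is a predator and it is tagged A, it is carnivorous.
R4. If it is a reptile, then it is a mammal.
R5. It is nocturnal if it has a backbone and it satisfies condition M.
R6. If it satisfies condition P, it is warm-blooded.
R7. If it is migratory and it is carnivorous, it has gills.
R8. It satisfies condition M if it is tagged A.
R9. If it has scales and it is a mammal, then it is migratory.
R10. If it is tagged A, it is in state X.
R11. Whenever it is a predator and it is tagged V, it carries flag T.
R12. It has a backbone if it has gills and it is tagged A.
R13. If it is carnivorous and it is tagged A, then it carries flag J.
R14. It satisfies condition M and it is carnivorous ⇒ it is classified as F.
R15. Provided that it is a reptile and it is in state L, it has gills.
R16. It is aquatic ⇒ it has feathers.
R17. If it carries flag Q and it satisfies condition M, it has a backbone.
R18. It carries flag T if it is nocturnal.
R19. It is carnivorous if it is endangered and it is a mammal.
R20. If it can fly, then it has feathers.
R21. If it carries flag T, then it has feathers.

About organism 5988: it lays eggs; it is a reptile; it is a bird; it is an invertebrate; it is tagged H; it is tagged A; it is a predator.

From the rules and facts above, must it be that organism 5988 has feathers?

Forward chaining from the given facts derives: is venomous, is carnivorous, is a mammal, satisfies condition M, is in state X, carries flag J, is classified as F.
Rules concluding "it has feathers": R16 needs "it is aquatic"; R20 needs "it can fly"; R21 needs "it carries flag T" — none of these are established.

No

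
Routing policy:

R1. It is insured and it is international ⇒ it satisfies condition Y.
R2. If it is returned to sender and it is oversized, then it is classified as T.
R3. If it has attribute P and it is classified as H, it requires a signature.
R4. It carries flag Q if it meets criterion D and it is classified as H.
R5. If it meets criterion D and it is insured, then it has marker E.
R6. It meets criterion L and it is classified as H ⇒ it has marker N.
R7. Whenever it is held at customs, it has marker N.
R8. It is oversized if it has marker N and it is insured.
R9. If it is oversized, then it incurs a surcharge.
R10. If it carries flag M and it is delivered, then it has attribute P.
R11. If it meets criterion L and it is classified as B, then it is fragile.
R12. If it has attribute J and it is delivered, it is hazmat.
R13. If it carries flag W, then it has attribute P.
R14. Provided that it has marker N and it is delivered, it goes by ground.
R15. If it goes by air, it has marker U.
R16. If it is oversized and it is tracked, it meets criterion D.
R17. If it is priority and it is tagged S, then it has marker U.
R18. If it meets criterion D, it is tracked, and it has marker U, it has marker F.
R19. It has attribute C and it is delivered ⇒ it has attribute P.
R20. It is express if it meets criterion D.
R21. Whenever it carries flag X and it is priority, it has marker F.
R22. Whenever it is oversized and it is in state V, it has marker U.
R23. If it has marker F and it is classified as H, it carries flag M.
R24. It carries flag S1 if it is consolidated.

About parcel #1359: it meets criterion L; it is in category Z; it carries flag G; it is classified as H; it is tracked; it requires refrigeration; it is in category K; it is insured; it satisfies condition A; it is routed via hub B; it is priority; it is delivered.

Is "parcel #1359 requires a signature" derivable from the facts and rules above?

No

Forward chaining from the given facts derives: has marker N, is oversized, incurs a surcharge, goes by ground, meets criterion D, is express, carries flag Q, has marker E.
The only rule concluding "it requires a signature" is R3, which needs "it has attribute P"; that is never established.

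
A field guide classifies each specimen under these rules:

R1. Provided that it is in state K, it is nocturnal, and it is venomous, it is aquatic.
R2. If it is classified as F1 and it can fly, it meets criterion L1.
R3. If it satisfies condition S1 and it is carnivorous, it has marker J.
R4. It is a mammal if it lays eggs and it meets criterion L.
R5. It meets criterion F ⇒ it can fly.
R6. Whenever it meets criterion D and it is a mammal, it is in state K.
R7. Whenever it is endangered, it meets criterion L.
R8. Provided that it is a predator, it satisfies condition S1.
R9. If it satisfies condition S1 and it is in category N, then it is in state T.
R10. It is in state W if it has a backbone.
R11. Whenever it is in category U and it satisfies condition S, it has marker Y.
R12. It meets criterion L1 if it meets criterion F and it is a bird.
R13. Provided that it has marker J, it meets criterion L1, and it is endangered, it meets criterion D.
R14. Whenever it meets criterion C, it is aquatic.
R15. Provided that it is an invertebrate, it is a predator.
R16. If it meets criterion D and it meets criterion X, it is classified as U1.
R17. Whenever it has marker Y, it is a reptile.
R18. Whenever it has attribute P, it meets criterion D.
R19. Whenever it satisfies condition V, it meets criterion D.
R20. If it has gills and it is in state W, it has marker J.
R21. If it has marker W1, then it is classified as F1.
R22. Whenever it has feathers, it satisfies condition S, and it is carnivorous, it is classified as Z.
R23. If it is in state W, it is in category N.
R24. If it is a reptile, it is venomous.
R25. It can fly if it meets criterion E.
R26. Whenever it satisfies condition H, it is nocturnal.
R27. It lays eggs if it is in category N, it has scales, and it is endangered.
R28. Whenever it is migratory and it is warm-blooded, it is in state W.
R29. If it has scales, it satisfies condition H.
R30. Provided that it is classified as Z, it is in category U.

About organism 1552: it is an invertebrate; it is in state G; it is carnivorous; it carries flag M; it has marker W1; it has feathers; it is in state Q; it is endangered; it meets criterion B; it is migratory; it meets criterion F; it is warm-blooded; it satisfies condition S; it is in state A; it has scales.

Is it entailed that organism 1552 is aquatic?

Yes

By R5 (it meets criterion F): it can fly.
By R7 (it is endangered): it meets criterion L.
By R15 (it is an invertebrate): it is a predator.
By R21 (it has marker W1): it is classified as F1.
By R22 (it has feathers, it satisfies condition S, it is carnivorous): it is classified as Z.
By R28 (it is migratory, it is warm-blooded): it is in state W.
By R29 (it has scales): it satisfies condition H.
By R30 (it is classified as Z): it is in category U.
By R2 (it is classified as F1, it can fly): it meets criterion L1.
By R8 (it is a predator): it satisfies condition S1.
By R11 (it is in category U, it satisfies condition S): it has marker Y.
By R17 (it has marker Y): it is a reptile.
By R23 (it is in state W): it is in category N.
By R24 (it is a reptile): it is venomous.
By R26 (it satisfies condition H): it is nocturnal.
By R27 (it is in category N, it has scales, it is endangered): it lays eggs.
By R3 (it satisfies condition S1, it is carnivorous): it has marker J.
By R4 (it lays eggs, it meets criterion L): it is a mammal.
By R13 (it has marker J, it meets criterion L1, it is endangered): it meets criterion D.
By R6 (it meets criterion D, it is a mammal): it is in state K.
By R1 (it is in state K, it is nocturnal, it is venomous): it is aquatic.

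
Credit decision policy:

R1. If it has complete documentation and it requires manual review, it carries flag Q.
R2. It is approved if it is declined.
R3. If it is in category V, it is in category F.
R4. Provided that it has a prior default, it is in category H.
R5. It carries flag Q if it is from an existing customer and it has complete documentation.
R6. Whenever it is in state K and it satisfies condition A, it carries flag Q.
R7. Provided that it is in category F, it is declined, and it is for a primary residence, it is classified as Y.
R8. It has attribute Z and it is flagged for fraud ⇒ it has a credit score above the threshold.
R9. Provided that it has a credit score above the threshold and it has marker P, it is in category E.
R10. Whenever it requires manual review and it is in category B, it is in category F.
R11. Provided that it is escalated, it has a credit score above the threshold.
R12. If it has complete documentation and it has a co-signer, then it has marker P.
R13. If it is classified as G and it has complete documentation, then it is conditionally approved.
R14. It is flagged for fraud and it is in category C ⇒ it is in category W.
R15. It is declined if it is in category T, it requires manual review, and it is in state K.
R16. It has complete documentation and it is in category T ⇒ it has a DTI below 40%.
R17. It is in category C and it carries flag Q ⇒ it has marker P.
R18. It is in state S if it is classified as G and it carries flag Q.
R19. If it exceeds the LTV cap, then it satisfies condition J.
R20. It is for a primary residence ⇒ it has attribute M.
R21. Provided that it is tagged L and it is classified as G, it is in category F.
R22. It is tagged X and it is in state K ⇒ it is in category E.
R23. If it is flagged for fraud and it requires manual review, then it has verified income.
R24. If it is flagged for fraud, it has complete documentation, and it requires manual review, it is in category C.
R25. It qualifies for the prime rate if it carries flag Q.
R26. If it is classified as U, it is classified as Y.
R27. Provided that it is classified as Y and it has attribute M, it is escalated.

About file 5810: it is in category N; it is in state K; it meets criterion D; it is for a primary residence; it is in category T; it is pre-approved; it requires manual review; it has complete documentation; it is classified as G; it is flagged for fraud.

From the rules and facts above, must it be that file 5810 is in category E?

No

Forward chaining from the given facts derives: carries flag Q, is conditionally approved, is declined, has a DTI below 40%, is in state S, has attribute M, has verified income, is in category C, qualifies for the prime rate, is approved, is in category W, has marker P.
Rules concluding "it is in category E": R9 needs "it has a credit score above the threshold"; R22 needs "it is tagged X" — none of these are established.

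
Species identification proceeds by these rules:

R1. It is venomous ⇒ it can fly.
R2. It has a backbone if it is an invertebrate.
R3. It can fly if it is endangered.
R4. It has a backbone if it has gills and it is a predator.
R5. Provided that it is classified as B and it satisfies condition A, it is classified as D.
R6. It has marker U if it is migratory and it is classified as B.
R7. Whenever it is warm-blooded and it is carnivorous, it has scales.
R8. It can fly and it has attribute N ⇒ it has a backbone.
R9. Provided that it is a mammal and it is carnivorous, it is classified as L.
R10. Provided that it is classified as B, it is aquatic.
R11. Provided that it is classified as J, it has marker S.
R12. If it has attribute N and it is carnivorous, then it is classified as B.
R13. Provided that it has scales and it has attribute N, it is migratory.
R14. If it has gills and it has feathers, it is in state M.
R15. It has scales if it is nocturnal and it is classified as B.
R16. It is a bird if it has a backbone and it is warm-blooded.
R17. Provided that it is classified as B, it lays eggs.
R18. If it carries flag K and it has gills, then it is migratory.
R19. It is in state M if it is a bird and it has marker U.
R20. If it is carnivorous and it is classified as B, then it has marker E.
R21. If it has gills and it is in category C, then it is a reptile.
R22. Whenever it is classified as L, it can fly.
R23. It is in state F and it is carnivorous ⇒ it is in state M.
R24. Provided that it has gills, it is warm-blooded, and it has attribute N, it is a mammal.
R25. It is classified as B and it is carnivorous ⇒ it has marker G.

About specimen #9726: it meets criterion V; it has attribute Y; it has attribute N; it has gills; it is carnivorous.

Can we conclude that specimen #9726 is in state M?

No

Forward chaining from the given facts derives: is classified as B, lays eggs, has marker E, has marker G, is aquatic.
Rules concluding "it is in state M": R14 needs "it has feathers"; R19 needs "it is a bird"; R23 needs "it is in state F" — none of these are established.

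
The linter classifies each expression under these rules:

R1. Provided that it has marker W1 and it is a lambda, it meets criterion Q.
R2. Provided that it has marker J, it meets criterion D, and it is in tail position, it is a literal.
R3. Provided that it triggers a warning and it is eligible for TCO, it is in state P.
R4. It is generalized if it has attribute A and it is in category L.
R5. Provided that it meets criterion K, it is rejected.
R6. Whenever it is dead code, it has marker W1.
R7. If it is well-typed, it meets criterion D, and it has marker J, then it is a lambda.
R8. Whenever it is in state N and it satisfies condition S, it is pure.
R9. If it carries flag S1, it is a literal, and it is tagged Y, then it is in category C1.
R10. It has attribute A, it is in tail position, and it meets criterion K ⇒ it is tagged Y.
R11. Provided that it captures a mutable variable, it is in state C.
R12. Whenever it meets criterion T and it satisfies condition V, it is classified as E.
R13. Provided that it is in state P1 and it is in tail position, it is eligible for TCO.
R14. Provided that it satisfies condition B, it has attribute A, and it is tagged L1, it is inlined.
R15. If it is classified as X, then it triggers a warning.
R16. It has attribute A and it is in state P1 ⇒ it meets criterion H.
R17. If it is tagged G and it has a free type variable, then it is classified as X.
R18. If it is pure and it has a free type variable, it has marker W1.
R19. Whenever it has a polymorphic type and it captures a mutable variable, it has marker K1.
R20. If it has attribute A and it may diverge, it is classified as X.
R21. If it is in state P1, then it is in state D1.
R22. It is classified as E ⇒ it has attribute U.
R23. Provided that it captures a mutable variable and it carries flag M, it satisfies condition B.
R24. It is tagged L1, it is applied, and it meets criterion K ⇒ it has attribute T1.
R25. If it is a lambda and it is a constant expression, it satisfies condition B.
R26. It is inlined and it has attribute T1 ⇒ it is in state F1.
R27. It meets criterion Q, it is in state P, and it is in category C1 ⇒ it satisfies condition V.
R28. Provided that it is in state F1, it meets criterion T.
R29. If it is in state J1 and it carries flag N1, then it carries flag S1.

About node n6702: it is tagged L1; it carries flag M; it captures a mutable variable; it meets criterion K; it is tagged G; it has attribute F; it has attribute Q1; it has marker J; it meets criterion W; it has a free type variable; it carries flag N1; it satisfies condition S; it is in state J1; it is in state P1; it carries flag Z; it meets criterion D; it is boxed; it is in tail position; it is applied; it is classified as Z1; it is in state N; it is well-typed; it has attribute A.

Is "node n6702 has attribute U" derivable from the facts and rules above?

Yes

By R2 (it has marker J, it meets criterion D, it is in tail position): it is a literal.
By R7 (it is well-typed, it meets criterion D, it has marker J): it is a lambda.
By R8 (it is in state N, it satisfies condition S): it is pure.
By R10 (it has attribute A, it is in tail position, it meets criterion K): it is tagged Y.
By R13 (it is in state P1, it is in tail position): it is eligible for TCO.
By R17 (it is tagged G, it has a free type variable): it is classified as X.
By R18 (it is pure, it has a free type variable): it has marker W1.
By R23 (it captures a mutable variable, it carries flag M): it satisfies condition B.
By R24 (it is tagged L1, it is applied, it meets criterion K): it has attribute T1.
By R29 (it is in state J1, it carries flag N1): it carries flag S1.
By R1 (it has marker W1, it is a lambda): it meets criterion Q.
By R9 (it carries flag S1, it is a literal, it is tagged Y): it is in category C1.
By R14 (it satisfies condition B, it has attribute A, it is tagged L1): it is inlined.
By R15 (it is classified as X): it triggers a warning.
By R26 (it is inlined, it has attribute T1): it is in state F1.
By R28 (it is in state F1): it meets criterion T.
By R3 (it triggers a warning, it is eligible for TCO): it is in state P.
By R27 (it meets criterion Q, it is in state P, it is in category C1): it satisfies condition V.
By R12 (it meets criterion T, it satisfies condition V): it is classified as E.
By R22 (it is classified as E): it has attribute U.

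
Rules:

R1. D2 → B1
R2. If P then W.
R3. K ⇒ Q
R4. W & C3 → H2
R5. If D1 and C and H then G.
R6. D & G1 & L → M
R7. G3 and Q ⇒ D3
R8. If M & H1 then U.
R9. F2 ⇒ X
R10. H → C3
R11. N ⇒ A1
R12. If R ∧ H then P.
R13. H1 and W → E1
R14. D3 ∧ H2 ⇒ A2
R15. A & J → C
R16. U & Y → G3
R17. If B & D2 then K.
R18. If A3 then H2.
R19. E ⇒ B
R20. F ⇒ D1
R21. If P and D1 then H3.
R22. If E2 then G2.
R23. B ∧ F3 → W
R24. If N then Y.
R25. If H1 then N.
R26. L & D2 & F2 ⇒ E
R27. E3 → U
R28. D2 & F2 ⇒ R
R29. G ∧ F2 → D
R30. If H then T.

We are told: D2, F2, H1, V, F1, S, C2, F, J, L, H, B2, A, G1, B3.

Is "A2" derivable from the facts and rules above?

Yes

C3  (by R10: H)
C  (by R15: A, J)
D1  (by R20: F)
N  (by R25: H1)
E  (by R26: L, D2, F2)
R  (by R28: D2, F2)
G  (by R5: D1, C, H)
P  (by R12: R, H)
B  (by R19: E)
Y  (by R24: N)
D  (by R29: G, F2)
W  (by R2: P)
H2  (by R4: W, C3)
M  (by R6: D, G1, L)
U  (by R8: M, H1)
G3  (by R16: U, Y)
K  (by R17: B, D2)
Q  (by R3: K)
D3  (by R7: G3, Q)
A2  (by R14: D3, H2)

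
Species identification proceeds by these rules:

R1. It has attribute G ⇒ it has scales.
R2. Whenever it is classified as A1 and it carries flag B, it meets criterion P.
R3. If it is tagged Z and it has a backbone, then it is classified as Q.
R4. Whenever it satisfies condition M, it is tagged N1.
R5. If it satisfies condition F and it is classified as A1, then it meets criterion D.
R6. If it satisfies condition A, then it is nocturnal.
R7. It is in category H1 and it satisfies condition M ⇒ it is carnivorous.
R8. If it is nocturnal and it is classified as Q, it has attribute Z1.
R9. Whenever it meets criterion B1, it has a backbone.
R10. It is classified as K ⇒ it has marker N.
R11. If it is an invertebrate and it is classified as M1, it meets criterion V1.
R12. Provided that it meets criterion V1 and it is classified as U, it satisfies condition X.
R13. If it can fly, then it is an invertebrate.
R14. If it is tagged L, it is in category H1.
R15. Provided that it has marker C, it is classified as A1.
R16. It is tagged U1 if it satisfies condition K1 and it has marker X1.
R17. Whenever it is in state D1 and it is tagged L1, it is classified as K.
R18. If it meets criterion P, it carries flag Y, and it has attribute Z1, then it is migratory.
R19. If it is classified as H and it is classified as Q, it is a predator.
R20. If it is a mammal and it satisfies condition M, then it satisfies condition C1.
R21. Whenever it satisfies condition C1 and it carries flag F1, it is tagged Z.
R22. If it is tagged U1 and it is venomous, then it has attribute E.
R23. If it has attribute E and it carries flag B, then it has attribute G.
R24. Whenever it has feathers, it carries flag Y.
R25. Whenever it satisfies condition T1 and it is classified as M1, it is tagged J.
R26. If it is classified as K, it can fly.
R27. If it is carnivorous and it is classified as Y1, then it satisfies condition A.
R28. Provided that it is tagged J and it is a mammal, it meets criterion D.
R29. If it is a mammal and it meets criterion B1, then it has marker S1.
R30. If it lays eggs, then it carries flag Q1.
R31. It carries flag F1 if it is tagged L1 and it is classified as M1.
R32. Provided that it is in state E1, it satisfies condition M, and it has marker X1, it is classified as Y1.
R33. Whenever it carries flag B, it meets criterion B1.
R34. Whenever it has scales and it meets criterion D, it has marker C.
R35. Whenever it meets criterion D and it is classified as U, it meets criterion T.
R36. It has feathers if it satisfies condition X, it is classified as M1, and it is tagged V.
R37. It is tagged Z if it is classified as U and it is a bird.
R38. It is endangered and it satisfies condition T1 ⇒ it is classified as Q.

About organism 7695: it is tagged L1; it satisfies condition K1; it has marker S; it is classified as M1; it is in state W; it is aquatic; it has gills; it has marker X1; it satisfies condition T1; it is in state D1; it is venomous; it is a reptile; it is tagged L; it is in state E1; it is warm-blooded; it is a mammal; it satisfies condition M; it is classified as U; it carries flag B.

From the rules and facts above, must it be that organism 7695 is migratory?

No

Forward chaining from the given facts derives: is tagged N1, is in category H1, is tagged U1, is classified as K, satisfies condition C1, has attribute E, has attribute G, is tagged J, can fly, meets criterion D, carries flag F1, is classified as Y1, meets criterion B1, meets criterion T, has scales, is carnivorous, has a backbone, has marker N, is an invertebrate, is tagged Z, satisfies condition A, has marker S1, has marker C, is classified as Q, is nocturnal, has attribute Z1, meets criterion V1, satisfies condition X, is classified as A1, meets criterion P.
The only rule concluding "it is migratory" is R18, which needs "it carries flag Y"; that is never established.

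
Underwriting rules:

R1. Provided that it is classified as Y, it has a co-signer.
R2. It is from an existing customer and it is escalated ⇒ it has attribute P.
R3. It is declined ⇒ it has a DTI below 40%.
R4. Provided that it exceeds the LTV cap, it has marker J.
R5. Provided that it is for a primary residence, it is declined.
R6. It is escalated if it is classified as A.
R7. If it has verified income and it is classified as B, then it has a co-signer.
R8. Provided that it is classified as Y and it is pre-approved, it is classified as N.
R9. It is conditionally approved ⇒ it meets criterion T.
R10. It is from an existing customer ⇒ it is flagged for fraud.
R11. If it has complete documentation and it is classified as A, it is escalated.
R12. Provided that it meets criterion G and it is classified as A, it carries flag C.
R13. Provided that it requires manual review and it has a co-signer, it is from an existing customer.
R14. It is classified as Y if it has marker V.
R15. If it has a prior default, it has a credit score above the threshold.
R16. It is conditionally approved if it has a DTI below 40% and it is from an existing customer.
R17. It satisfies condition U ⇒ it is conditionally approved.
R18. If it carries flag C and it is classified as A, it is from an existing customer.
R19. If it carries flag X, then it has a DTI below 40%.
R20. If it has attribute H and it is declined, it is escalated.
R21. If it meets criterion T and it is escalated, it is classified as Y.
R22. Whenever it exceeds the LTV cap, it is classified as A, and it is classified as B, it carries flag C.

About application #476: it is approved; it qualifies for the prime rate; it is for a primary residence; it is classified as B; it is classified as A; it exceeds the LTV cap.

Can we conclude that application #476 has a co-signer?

By R5 (it is for a primary residence): it is declined.
By R6 (it is classified as A): it is escalated.
By R22 (it exceeds the LTV cap, it is classified as A, it is classified as B): it carries flag C.
By R3 (it is declined): it has a DTI below 40%.
By R18 (it carries flag C, it is classified as A): it is from an existing customer.
By R16 (it has a DTI below 40%, it is from an existing customer): it is conditionally approved.
By R9 (it is conditionally approved): it meets criterion T.
By R21 (it meets criterion T, it is escalated): it is classified as Y.
By R1 (it is classified as Y): it has a co-signer.

Yes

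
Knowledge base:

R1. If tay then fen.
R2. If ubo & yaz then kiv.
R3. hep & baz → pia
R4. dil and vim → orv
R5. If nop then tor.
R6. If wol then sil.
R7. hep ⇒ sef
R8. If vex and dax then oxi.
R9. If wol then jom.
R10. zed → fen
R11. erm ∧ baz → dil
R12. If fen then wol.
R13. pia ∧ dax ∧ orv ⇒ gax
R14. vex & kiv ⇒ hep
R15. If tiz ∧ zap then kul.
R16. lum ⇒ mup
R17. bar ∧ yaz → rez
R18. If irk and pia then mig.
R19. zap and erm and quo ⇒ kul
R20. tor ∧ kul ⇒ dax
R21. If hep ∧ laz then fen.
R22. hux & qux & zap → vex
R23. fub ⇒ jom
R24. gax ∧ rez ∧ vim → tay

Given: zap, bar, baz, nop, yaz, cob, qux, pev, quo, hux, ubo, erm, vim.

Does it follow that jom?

Yes

kiv  (by R2: ubo, yaz)
tor  (by R5: nop)
dil  (by R11: erm, baz)
rez  (by R17: bar, yaz)
kul  (by R19: zap, erm, quo)
dax  (by R20: tor, kul)
vex  (by R22: hux, qux, zap)
orv  (by R4: dil, vim)
hep  (by R14: vex, kiv)
pia  (by R3: hep, baz)
gax  (by R13: pia, dax, orv)
tay  (by R24: gax, rez, vim)
fen  (by R1: tay)
wol  (by R12: fen)
jom  (by R9: wol)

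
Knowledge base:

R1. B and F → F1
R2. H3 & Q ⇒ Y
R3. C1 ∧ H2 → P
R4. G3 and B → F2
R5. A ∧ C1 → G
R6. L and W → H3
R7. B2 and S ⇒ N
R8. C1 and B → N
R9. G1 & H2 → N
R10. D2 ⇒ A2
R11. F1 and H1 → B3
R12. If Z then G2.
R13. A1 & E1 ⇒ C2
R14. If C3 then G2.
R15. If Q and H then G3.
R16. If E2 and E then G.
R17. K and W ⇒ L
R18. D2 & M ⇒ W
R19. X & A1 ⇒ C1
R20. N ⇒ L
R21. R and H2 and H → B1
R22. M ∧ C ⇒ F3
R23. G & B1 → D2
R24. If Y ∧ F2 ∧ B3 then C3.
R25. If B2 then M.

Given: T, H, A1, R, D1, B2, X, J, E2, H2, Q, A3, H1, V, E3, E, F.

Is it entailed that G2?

Forward chaining from the given facts derives: G3, G, C1, B1, D2, M, P, A2, W.
Rules concluding G2: R12 needs Z; R14 needs C3 — none of these are established.

No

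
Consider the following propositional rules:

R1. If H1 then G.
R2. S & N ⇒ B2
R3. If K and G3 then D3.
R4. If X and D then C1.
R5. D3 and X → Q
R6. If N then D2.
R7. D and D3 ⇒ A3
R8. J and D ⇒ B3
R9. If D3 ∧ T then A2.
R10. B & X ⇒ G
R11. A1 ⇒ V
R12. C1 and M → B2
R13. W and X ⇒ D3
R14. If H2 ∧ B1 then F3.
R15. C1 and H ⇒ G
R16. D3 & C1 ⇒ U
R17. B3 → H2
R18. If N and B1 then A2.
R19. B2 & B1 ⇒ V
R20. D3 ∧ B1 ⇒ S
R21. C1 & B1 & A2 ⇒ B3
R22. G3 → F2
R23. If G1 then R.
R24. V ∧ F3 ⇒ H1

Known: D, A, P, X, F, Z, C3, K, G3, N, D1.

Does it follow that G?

Forward chaining from the given facts derives: D3, C1, Q, D2, A3, U, F2.
Rules concluding G: R1 needs H1; R10 needs B; R15 needs H — none of these are established.

No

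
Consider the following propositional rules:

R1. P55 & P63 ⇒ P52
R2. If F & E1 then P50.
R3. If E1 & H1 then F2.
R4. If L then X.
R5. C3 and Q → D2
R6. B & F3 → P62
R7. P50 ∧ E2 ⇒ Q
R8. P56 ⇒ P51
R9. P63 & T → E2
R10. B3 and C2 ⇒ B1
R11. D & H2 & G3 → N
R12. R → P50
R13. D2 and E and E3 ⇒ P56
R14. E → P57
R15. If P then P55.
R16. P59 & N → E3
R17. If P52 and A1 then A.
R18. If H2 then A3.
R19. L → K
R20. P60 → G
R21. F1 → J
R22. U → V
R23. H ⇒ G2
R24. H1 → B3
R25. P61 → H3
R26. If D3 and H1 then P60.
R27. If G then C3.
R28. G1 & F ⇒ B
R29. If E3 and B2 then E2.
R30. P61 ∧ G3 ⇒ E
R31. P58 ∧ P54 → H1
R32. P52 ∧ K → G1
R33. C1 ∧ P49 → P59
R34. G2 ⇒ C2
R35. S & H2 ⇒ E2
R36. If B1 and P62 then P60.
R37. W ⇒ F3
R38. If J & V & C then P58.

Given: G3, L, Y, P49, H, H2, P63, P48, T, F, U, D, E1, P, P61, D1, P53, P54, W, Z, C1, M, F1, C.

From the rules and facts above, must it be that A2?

Forward chaining from the given facts derives: P50, X, E2, N, P55, A3, K, J, V, G2, H3, E, P59, C2, F3, P58, P52, Q, P57, E3, H1, G1, F2, B3, B, P62, B1, P60, G, C3, D2, P56, P51.
No rule has A2 as its conclusion, and it is not among the given facts.

No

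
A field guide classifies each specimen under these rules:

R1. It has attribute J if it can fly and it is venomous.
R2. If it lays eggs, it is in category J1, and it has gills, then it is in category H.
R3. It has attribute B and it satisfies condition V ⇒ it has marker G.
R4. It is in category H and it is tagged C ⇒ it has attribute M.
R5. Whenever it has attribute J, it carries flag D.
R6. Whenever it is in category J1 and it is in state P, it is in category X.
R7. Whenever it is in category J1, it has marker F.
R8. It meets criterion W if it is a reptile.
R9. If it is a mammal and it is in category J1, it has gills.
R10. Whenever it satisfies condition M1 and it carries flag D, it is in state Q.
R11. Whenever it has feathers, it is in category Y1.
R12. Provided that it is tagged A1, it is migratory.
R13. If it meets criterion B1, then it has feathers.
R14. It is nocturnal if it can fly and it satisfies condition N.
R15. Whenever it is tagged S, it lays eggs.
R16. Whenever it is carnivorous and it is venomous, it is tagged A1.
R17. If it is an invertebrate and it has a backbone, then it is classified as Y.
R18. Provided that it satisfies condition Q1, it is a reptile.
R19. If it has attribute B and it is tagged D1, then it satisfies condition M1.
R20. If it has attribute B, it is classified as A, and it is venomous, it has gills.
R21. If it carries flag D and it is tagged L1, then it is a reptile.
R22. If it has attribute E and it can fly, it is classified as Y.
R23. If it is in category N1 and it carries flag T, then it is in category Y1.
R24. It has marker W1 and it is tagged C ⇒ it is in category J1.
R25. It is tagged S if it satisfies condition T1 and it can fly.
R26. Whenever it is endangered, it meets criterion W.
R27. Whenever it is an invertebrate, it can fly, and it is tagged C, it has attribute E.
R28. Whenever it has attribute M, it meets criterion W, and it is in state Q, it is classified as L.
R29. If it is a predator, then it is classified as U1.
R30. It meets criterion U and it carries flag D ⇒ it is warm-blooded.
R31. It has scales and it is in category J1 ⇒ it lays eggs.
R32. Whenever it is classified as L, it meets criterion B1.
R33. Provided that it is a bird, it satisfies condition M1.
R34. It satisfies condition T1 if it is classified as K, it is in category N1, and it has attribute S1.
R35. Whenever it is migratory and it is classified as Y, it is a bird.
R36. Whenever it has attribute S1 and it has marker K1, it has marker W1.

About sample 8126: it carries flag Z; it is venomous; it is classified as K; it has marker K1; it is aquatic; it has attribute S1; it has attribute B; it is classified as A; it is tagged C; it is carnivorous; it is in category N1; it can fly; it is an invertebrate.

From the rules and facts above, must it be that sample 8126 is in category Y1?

No

Forward chaining from the given facts derives: has attribute J, carries flag D, is tagged A1, has gills, has attribute E, satisfies condition T1, has marker W1, is migratory, is classified as Y, is in category J1, is tagged S, is a bird, has marker F, lays eggs, satisfies condition M1, is in category H, has attribute M, is in state Q.
Rules concluding "it is in category Y1": R11 needs "it has feathers"; R23 needs "it carries flag T" — none of these are established.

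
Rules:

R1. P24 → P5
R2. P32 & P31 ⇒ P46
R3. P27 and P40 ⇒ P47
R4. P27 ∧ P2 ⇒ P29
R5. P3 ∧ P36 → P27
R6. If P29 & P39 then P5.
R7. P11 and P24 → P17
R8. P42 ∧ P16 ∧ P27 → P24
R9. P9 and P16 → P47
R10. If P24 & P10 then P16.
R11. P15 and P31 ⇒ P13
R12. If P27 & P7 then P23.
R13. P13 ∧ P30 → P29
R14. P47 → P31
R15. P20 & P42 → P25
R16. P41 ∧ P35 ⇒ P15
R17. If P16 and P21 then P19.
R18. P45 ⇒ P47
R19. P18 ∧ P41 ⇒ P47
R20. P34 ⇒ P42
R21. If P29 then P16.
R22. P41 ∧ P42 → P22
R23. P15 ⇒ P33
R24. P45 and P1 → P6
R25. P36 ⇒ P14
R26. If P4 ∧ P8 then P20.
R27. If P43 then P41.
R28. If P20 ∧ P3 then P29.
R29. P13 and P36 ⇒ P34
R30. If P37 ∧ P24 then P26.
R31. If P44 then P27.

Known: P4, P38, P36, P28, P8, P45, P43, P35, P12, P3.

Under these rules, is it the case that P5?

Yes

P27  (by R5: P3, P36)
P47  (by R18: P45)
P20  (by R26: P4, P8)
P41  (by R27: P43)
P29  (by R28: P20, P3)
P31  (by R14: P47)
P15  (by R16: P41, P35)
P16  (by R21: P29)
P13  (by R11: P15, P31)
P34  (by R29: P13, P36)
P42  (by R20: P34)
P24  (by R8: P42, P16, P27)
P5  (by R1: P24)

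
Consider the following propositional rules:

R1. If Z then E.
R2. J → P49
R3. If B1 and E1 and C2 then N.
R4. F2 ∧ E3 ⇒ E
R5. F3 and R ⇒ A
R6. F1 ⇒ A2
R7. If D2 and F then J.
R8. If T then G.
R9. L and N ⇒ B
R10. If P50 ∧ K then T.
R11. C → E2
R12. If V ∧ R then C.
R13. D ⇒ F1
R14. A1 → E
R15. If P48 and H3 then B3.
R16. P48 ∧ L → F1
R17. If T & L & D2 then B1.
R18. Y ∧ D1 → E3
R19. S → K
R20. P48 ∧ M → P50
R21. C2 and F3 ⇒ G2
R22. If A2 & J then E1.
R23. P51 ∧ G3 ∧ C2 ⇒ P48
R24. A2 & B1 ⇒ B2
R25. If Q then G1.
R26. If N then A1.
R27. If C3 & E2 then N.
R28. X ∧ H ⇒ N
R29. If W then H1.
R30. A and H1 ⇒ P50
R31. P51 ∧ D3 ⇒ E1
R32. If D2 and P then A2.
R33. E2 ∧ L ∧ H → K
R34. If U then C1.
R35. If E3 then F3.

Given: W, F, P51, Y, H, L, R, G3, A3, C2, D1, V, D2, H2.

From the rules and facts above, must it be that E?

Yes

J  (by R7: D2, F)
C  (by R12: V, R)
E3  (by R18: Y, D1)
P48  (by R23: P51, G3, C2)
H1  (by R29: W)
F3  (by R35: E3)
A  (by R5: F3, R)
E2  (by R11: C)
F1  (by R16: P48, L)
P50  (by R30: A, H1)
K  (by R33: E2, L, H)
A2  (by R6: F1)
T  (by R10: P50, K)
B1  (by R17: T, L, D2)
E1  (by R22: A2, J)
N  (by R3: B1, E1, C2)
A1  (by R26: N)
E  (by R14: A1)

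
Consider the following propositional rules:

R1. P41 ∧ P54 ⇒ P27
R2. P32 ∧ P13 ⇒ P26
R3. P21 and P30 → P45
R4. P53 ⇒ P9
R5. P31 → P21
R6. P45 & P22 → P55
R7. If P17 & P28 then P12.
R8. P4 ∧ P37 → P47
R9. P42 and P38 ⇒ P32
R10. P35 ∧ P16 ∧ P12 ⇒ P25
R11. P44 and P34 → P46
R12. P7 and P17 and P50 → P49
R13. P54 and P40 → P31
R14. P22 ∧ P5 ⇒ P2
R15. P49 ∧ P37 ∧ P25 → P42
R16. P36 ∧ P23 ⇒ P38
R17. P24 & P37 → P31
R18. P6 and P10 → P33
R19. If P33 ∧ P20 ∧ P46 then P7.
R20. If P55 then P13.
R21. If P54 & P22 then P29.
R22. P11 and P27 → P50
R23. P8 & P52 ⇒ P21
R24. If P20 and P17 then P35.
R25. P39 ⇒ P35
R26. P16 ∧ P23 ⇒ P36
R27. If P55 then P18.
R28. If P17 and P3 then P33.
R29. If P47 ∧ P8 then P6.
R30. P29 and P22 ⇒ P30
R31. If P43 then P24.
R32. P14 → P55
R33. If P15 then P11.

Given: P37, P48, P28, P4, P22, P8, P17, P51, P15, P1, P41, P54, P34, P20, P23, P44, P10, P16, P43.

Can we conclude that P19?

Forward chaining from the given facts derives: P27, P12, P47, P46, P29, P35, P36, P6, P30, P24, P11, P25, P38, P31, P33, P7, P50, P21, P49, P42, P45, P55, P32, P13, P18, P26.
No rule has P19 as its conclusion, and it is not among the given facts.

No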